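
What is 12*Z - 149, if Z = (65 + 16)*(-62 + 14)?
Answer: -46805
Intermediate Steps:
Z = -3888 (Z = 81*(-48) = -3888)
12*Z - 149 = 12*(-3888) - 149 = -46656 - 149 = -46805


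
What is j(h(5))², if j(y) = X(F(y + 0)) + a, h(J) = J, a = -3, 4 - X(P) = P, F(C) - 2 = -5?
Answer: 16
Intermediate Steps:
F(C) = -3 (F(C) = 2 - 5 = -3)
X(P) = 4 - P
j(y) = 4 (j(y) = (4 - 1*(-3)) - 3 = (4 + 3) - 3 = 7 - 3 = 4)
j(h(5))² = 4² = 16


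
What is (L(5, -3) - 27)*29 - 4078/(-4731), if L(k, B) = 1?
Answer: -3563096/4731 ≈ -753.14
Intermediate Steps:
(L(5, -3) - 27)*29 - 4078/(-4731) = (1 - 27)*29 - 4078/(-4731) = -26*29 - 4078*(-1)/4731 = -754 - 1*(-4078/4731) = -754 + 4078/4731 = -3563096/4731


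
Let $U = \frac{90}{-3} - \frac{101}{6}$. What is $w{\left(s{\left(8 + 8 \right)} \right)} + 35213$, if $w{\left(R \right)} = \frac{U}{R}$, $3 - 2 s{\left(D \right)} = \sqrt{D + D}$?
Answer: $\frac{810180}{23} + \frac{1124 \sqrt{2}}{69} \approx 35248.0$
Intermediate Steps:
$s{\left(D \right)} = \frac{3}{2} - \frac{\sqrt{2} \sqrt{D}}{2}$ ($s{\left(D \right)} = \frac{3}{2} - \frac{\sqrt{D + D}}{2} = \frac{3}{2} - \frac{\sqrt{2 D}}{2} = \frac{3}{2} - \frac{\sqrt{2} \sqrt{D}}{2}$)
$U = - \frac{281}{6}$ ($U = 90 \left(- \frac{1}{3}\right) - \frac{101}{6} = -30 - \frac{101}{6} = - \frac{281}{6} \approx -46.833$)
$w{\left(R \right)} = - \frac{281}{6 R}$
$w{\left(s{\left(8 + 8 \right)} \right)} + 35213 = - \frac{281}{6 \left(\frac{3}{2} - \frac{\sqrt{2} \sqrt{8 + 8}}{2}\right)} + 35213 = - \frac{281}{6 \left(\frac{3}{2} - \frac{\sqrt{2} \sqrt{16}}{2}\right)} + 35213 = - \frac{281}{6 \left(\frac{3}{2} - \frac{1}{2} \sqrt{2} \cdot 4\right)} + 35213 = - \frac{281}{6 \left(\frac{3}{2} - 2 \sqrt{2}\right)} + 35213 = 35213 - \frac{281}{6 \left(\frac{3}{2} - 2 \sqrt{2}\right)}$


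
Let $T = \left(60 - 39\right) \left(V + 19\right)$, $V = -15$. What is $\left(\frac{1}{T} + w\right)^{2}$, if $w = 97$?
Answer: $\frac{66406201}{7056} \approx 9411.3$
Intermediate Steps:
$T = 84$ ($T = \left(60 - 39\right) \left(-15 + 19\right) = 21 \cdot 4 = 84$)
$\left(\frac{1}{T} + w\right)^{2} = \left(\frac{1}{84} + 97\right)^{2} = \left(\frac{8149}{84}\right)^{2} = \frac{66406201}{7056}$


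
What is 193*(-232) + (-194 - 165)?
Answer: -45135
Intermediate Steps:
193*(-232) + (-194 - 165) = -44776 - 359 = -45135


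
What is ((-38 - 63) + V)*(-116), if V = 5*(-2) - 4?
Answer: 13340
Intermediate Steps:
V = -14 (V = -10 - 4 = -14)
((-38 - 63) + V)*(-116) = ((-38 - 63) - 14)*(-116) = (-101 - 14)*(-116) = -115*(-116) = 13340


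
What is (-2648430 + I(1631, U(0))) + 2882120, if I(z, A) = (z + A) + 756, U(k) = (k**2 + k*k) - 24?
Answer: 236053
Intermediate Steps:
U(k) = -24 + 2*k**2 (U(k) = (k**2 + k**2) - 24 = 2*k**2 - 24 = -24 + 2*k**2)
I(z, A) = 756 + A + z (I(z, A) = (A + z) + 756 = 756 + A + z)
(-2648430 + I(1631, U(0))) + 2882120 = (-2648430 + (756 + (-24 + 2*0**2) + 1631)) + 2882120 = (-2648430 + (756 + (-24 + 2*0) + 1631)) + 2882120 = (-2648430 + (756 + (-24 + 0) + 1631)) + 2882120 = (-2648430 + (756 - 24 + 1631)) + 2882120 = (-2648430 + 2363) + 2882120 = -2646067 + 2882120 = 236053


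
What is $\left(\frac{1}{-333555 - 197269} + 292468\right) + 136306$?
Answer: $\frac{227603529775}{530824} \approx 4.2877 \cdot 10^{5}$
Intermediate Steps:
$\left(\frac{1}{-333555 - 197269} + 292468\right) + 136306 = \left(\frac{1}{-530824} + 292468\right) + 136306 = \left(- \frac{1}{530824} + 292468\right) + 136306 = \frac{155249033631}{530824} + 136306 = \frac{227603529775}{530824}$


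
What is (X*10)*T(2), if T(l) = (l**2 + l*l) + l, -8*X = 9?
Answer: -225/2 ≈ -112.50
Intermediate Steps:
X = -9/8 (X = -1/8*9 = -9/8 ≈ -1.1250)
T(l) = l + 2*l**2 (T(l) = (l**2 + l**2) + l = 2*l**2 + l = l + 2*l**2)
(X*10)*T(2) = (-9/8*10)*(2*(1 + 2*2)) = -45*(1 + 4)/2 = -45*5/2 = -45/4*10 = -225/2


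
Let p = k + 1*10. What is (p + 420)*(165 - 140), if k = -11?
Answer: 10475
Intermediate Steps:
p = -1 (p = -11 + 1*10 = -11 + 10 = -1)
(p + 420)*(165 - 140) = (-1 + 420)*(165 - 140) = 419*25 = 10475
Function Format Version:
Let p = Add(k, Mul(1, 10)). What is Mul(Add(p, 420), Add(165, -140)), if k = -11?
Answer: 10475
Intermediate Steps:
p = -1 (p = Add(-11, Mul(1, 10)) = Add(-11, 10) = -1)
Mul(Add(p, 420), Add(165, -140)) = Mul(Add(-1, 420), Add(165, -140)) = Mul(419, 25) = 10475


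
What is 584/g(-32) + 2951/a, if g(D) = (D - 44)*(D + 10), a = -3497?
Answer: -27806/56221 ≈ -0.49458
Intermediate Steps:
g(D) = (-44 + D)*(10 + D)
584/g(-32) + 2951/a = 584/(-440 + (-32)² - 34*(-32)) + 2951/(-3497) = 584/(-440 + 1024 + 1088) + 2951*(-1/3497) = 584/1672 - 227/269 = 584*(1/1672) - 227/269 = 73/209 - 227/269 = -27806/56221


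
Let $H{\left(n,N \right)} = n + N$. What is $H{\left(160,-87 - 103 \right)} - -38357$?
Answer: $38327$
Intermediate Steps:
$H{\left(n,N \right)} = N + n$
$H{\left(160,-87 - 103 \right)} - -38357 = \left(\left(-87 - 103\right) + 160\right) - -38357 = \left(\left(-87 - 103\right) + 160\right) + 38357 = \left(-190 + 160\right) + 38357 = -30 + 38357 = 38327$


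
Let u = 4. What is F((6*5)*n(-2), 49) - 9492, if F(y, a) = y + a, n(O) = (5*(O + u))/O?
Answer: -9593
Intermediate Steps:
n(O) = (20 + 5*O)/O (n(O) = (5*(O + 4))/O = (5*(4 + O))/O = (20 + 5*O)/O)
F(y, a) = a + y
F((6*5)*n(-2), 49) - 9492 = (49 + (6*5)*(5 + 20/(-2))) - 9492 = (49 + 30*(5 + 20*(-½))) - 9492 = (49 + 30*(5 - 10)) - 9492 = (49 + 30*(-5)) - 9492 = (49 - 150) - 9492 = -101 - 9492 = -9593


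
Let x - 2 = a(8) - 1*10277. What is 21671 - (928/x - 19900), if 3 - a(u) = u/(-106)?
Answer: 5657950109/136103 ≈ 41571.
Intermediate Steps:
a(u) = 3 + u/106 (a(u) = 3 - u/(-106) = 3 - u*(-1)/106 = 3 - (-1)*u/106 = 3 + u/106)
x = -544412/53 (x = 2 + ((3 + (1/106)*8) - 1*10277) = 2 + ((3 + 4/53) - 10277) = 2 + (163/53 - 10277) = 2 - 544518/53 = -544412/53 ≈ -10272.)
21671 - (928/x - 19900) = 21671 - (928/(-544412/53) - 19900) = 21671 - (928*(-53/544412) - 19900) = 21671 - (-12296/136103 - 19900) = 21671 - 1*(-2708461996/136103) = 21671 + 2708461996/136103 = 5657950109/136103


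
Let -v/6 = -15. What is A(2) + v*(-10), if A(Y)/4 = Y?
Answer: -892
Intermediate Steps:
v = 90 (v = -6*(-15) = 90)
A(Y) = 4*Y
A(2) + v*(-10) = 4*2 + 90*(-10) = 8 - 900 = -892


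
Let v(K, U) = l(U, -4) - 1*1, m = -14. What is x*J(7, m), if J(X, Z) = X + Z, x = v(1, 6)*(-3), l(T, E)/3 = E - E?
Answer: -21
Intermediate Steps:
l(T, E) = 0 (l(T, E) = 3*(E - E) = 3*0 = 0)
v(K, U) = -1 (v(K, U) = 0 - 1*1 = 0 - 1 = -1)
x = 3 (x = -1*(-3) = 3)
x*J(7, m) = 3*(7 - 14) = 3*(-7) = -21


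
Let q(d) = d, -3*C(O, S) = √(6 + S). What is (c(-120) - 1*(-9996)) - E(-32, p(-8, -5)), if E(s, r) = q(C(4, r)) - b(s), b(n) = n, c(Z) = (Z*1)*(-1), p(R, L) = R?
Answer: 10084 + I*√2/3 ≈ 10084.0 + 0.4714*I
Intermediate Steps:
C(O, S) = -√(6 + S)/3
c(Z) = -Z (c(Z) = Z*(-1) = -Z)
E(s, r) = -s - √(6 + r)/3 (E(s, r) = -√(6 + r)/3 - s = -s - √(6 + r)/3)
(c(-120) - 1*(-9996)) - E(-32, p(-8, -5)) = (-1*(-120) - 1*(-9996)) - (-1*(-32) - √(6 - 8)/3) = (120 + 9996) - (32 - I*√2/3) = 10116 - (32 - I*√2/3) = 10116 + (-32 + I*√2/3) = 10084 + I*√2/3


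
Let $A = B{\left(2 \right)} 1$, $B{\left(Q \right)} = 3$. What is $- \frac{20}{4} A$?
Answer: $-15$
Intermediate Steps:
$A = 3$ ($A = 3 \cdot 1 = 3$)
$- \frac{20}{4} A = - \frac{20}{4} \cdot 3 = \left(-1\right) 5 \cdot 3 = \left(-5\right) 3 = -15$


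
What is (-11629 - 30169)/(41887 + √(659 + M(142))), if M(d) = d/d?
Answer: -1750792826/1754520109 + 83596*√165/1754520109 ≈ -0.99726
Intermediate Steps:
M(d) = 1
(-11629 - 30169)/(41887 + √(659 + M(142))) = (-11629 - 30169)/(41887 + √(659 + 1)) = -41798/(41887 + √660) = -41798/(41887 + 2*√165)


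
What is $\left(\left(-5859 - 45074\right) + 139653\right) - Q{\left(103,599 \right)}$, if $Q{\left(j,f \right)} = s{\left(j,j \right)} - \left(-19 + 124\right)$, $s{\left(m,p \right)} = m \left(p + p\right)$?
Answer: $67607$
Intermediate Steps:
$s{\left(m,p \right)} = 2 m p$ ($s{\left(m,p \right)} = m 2 p = 2 m p$)
$Q{\left(j,f \right)} = -105 + 2 j^{2}$ ($Q{\left(j,f \right)} = 2 j j - \left(-19 + 124\right) = 2 j^{2} - 105 = -105 + 2 j^{2}$)
$\left(\left(-5859 - 45074\right) + 139653\right) - Q{\left(103,599 \right)} = \left(\left(-5859 - 45074\right) + 139653\right) - \left(-105 + 2 \cdot 103^{2}\right) = \left(-50933 + 139653\right) - \left(-105 + 2 \cdot 10609\right) = 88720 - \left(-105 + 21218\right) = 88720 - 21113 = 67607$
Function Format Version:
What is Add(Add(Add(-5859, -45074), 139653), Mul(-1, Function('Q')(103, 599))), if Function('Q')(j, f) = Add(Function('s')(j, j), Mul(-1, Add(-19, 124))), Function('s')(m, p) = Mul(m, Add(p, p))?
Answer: 67607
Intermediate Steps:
Function('s')(m, p) = Mul(2, m, p) (Function('s')(m, p) = Mul(m, Mul(2, p)) = Mul(2, m, p))
Function('Q')(j, f) = Add(-105, Mul(2, Pow(j, 2))) (Function('Q')(j, f) = Add(Mul(2, j, j), Mul(-1, Add(-19, 124))) = Add(Mul(2, Pow(j, 2)), Mul(-1, 105)) = Add(Mul(2, Pow(j, 2)), -105) = Add(-105, Mul(2, Pow(j, 2))))
Add(Add(Add(-5859, -45074), 139653), Mul(-1, Function('Q')(103, 599))) = Add(Add(Add(-5859, -45074), 139653), Mul(-1, Add(-105, Mul(2, Pow(103, 2))))) = Add(Add(-50933, 139653), Mul(-1, Add(-105, Mul(2, 10609)))) = Add(88720, Mul(-1, Add(-105, 21218))) = Add(88720, Mul(-1, 21113)) = Add(88720, -21113) = 67607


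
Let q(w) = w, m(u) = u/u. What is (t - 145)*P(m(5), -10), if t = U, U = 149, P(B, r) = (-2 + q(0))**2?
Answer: 16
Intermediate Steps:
m(u) = 1
P(B, r) = 4 (P(B, r) = (-2 + 0)**2 = (-2)**2 = 4)
t = 149
(t - 145)*P(m(5), -10) = (149 - 145)*4 = 4*4 = 16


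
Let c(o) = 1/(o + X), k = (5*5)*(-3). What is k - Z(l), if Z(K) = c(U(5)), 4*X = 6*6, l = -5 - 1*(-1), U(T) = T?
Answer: -1051/14 ≈ -75.071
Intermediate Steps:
l = -4 (l = -5 + 1 = -4)
k = -75 (k = 25*(-3) = -75)
X = 9 (X = (6*6)/4 = (1/4)*36 = 9)
c(o) = 1/(9 + o) (c(o) = 1/(o + 9) = 1/(9 + o))
Z(K) = 1/14 (Z(K) = 1/(9 + 5) = 1/14)
k - Z(l) = -75 - 1*1/14 = -75 - 1/14 = -1051/14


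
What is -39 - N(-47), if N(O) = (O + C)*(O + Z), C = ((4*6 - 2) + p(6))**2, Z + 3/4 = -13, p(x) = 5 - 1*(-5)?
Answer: 237255/4 ≈ 59314.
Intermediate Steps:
p(x) = 10 (p(x) = 5 + 5 = 10)
Z = -55/4 (Z = -3/4 - 13 = -55/4 ≈ -13.750)
C = 1024 (C = ((4*6 - 2) + 10)**2 = ((24 - 2) + 10)**2 = (22 + 10)**2 = 32**2 = 1024)
N(O) = (1024 + O)*(-55/4 + O) (N(O) = (O + 1024)*(O - 55/4) = (1024 + O)*(-55/4 + O))
-39 - N(-47) = -39 - (-14080 + (-47)**2 + (4041/4)*(-47)) = -39 - (-14080 + 2209 - 189927/4) = -39 - 1*(-237411/4) = -39 + 237411/4 = 237255/4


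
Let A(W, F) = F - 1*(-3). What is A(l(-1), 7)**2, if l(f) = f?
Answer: 100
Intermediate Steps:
A(W, F) = 3 + F (A(W, F) = F + 3 = 3 + F)
A(l(-1), 7)**2 = (3 + 7)**2 = 10**2 = 100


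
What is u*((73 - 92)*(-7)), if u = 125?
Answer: 16625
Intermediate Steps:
u*((73 - 92)*(-7)) = 125*((73 - 92)*(-7)) = 125*(-19*(-7)) = 125*133 = 16625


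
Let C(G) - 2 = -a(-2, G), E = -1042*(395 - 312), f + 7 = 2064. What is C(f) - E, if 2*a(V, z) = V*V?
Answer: 86486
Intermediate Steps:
a(V, z) = V²/2 (a(V, z) = (V*V)/2 = V²/2)
f = 2057 (f = -7 + 2064 = 2057)
E = -86486 (E = -1042*83 = -86486)
C(G) = 0 (C(G) = 2 - (-2)²/2 = 2 - 4/2 = 2 - 1*2 = 2 - 2 = 0)
C(f) - E = 0 - 1*(-86486) = 0 + 86486 = 86486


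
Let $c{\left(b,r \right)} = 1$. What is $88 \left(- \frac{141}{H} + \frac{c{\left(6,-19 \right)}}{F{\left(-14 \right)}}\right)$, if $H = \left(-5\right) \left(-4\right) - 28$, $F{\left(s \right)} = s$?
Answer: $\frac{10813}{7} \approx 1544.7$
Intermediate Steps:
$H = -8$ ($H = 20 - 28 = -8$)
$88 \left(- \frac{141}{H} + \frac{c{\left(6,-19 \right)}}{F{\left(-14 \right)}}\right) = 88 \left(- \frac{141}{-8} + 1 \frac{1}{-14}\right) = 88 \left(\left(-141\right) \left(- \frac{1}{8}\right) + 1 \left(- \frac{1}{14}\right)\right) = 88 \left(\frac{141}{8} - \frac{1}{14}\right) = 88 \cdot \frac{983}{56} = \frac{10813}{7}$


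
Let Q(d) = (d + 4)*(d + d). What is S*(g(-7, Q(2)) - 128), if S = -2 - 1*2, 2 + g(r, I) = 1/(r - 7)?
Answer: 3642/7 ≈ 520.29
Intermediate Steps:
Q(d) = 2*d*(4 + d) (Q(d) = (4 + d)*(2*d) = 2*d*(4 + d))
g(r, I) = -2 + 1/(-7 + r) (g(r, I) = -2 + 1/(r - 7) = -2 + 1/(-7 + r))
S = -4 (S = -2 - 2 = -4)
S*(g(-7, Q(2)) - 128) = -4*((15 - 2*(-7))/(-7 - 7) - 128) = -4*((15 + 14)/(-14) - 128) = -4*(-1/14*29 - 128) = -4*(-29/14 - 128) = -4*(-1821/14) = 3642/7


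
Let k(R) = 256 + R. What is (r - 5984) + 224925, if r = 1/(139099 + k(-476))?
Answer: 30406307140/138879 ≈ 2.1894e+5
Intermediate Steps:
r = 1/138879 (r = 1/(139099 + (256 - 476)) = 1/(139099 - 220) = 1/138879 ≈ 7.2005e-6)
(r - 5984) + 224925 = (1/138879 - 5984) + 224925 = -831051935/138879 + 224925 = 30406307140/138879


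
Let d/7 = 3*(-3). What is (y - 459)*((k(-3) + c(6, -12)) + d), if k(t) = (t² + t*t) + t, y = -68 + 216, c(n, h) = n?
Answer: 13062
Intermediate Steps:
y = 148
d = -63 (d = 7*(3*(-3)) = 7*(-9) = -63)
k(t) = t + 2*t² (k(t) = (t² + t²) + t = 2*t² + t = t + 2*t²)
(y - 459)*((k(-3) + c(6, -12)) + d) = (148 - 459)*((-3*(1 + 2*(-3)) + 6) - 63) = -311*((-3*(1 - 6) + 6) - 63) = -311*((-3*(-5) + 6) - 63) = -311*((15 + 6) - 63) = -311*(21 - 63) = -311*(-42) = 13062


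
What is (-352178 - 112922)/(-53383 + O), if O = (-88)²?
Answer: 465100/45639 ≈ 10.191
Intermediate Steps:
O = 7744
(-352178 - 112922)/(-53383 + O) = (-352178 - 112922)/(-53383 + 7744) = -465100/(-45639) = -465100*(-1/45639) = 465100/45639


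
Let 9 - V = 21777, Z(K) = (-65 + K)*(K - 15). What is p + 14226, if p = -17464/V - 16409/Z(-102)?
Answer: 252110700214/17721873 ≈ 14226.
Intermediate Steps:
Z(K) = (-65 + K)*(-15 + K)
V = -21768 (V = 9 - 1*21777 = 9 - 21777 = -21768)
p = -665084/17721873 (p = -17464/(-21768) - 16409/(975 + (-102)² - 80*(-102)) = -17464*(-1/21768) - 16409/(975 + 10404 + 8160) = 2183/2721 - 16409/19539 = -665084/17721873 ≈ -0.037529)
p + 14226 = -665084/17721873 + 14226 = 252110700214/17721873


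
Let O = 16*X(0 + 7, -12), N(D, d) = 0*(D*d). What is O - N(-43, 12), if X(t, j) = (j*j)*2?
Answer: 4608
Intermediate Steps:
X(t, j) = 2*j² (X(t, j) = j²*2 = 2*j²)
N(D, d) = 0
O = 4608 (O = 16*(2*(-12)²) = 16*(2*144) = 16*288 = 4608)
O - N(-43, 12) = 4608 - 1*0 = 4608 + 0 = 4608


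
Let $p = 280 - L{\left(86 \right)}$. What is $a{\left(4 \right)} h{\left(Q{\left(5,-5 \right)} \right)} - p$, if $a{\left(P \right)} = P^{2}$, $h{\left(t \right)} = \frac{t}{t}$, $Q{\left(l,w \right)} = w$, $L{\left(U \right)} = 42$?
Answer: $-222$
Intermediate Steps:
$h{\left(t \right)} = 1$
$p = 238$ ($p = 280 - 42 = 238$)
$a{\left(4 \right)} h{\left(Q{\left(5,-5 \right)} \right)} - p = 4^{2} \cdot 1 - 238 = 16 \cdot 1 - 238 = 16 - 238 = -222$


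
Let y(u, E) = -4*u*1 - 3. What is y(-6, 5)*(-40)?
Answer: -840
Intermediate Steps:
y(u, E) = -3 - 4*u (y(u, E) = -4*u - 3 = -3 - 4*u)
y(-6, 5)*(-40) = (-3 - 4*(-6))*(-40) = (-3 + 24)*(-40) = 21*(-40) = -840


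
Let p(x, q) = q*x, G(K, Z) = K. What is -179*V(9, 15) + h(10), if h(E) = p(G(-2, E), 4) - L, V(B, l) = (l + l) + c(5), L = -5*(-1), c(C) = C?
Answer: -6278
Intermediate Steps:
L = 5
V(B, l) = 5 + 2*l (V(B, l) = (l + l) + 5 = 2*l + 5 = 5 + 2*l)
h(E) = -13 (h(E) = 4*(-2) - 1*5 = -8 - 5 = -13)
-179*V(9, 15) + h(10) = -179*(5 + 2*15) - 13 = -179*(5 + 30) - 13 = -179*35 - 13 = -6265 - 13 = -6278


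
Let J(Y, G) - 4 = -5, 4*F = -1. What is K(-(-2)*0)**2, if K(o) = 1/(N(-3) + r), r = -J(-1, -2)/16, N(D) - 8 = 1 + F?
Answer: 256/19881 ≈ 0.012877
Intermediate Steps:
F = -1/4 (F = (1/4)*(-1) = -1/4 ≈ -0.25000)
J(Y, G) = -1 (J(Y, G) = 4 - 5 = -1)
N(D) = 35/4 (N(D) = 8 + (1 - 1/4) = 8 + 3/4 = 35/4)
r = 1/16 (r = -(-1)/16 = -1*(-1/16) = 1/16 ≈ 0.062500)
K(o) = 16/141 (K(o) = 1/(35/4 + 1/16) = 1/(141/16) = 16/141)
K(-(-2)*0)**2 = (16/141)**2 = 256/19881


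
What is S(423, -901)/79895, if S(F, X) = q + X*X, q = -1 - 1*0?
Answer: 162360/15979 ≈ 10.161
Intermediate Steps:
q = -1 (q = -1 + 0 = -1)
S(F, X) = -1 + X**2 (S(F, X) = -1 + X*X = -1 + X**2)
S(423, -901)/79895 = (-1 + (-901)**2)/79895 = (-1 + 811801)*(1/79895) = 811800*(1/79895) = 162360/15979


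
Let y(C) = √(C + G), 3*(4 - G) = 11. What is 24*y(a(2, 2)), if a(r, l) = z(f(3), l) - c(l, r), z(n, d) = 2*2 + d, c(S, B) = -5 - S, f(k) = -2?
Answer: 16*√30 ≈ 87.636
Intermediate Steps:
G = ⅓ (G = 4 - ⅓*11 = 4 - 11/3 = ⅓ ≈ 0.33333)
z(n, d) = 4 + d
a(r, l) = 9 + 2*l (a(r, l) = (4 + l) - (-5 - l) = (4 + l) + (5 + l) = 9 + 2*l)
y(C) = √(⅓ + C) (y(C) = √(C + ⅓) = √(⅓ + C))
24*y(a(2, 2)) = 24*(√(3 + 9*(9 + 2*2))/3) = 24*(√(3 + 9*(9 + 4))/3) = 24*(√(3 + 9*13)/3) = 24*(√(3 + 117)/3) = 24*(√120/3) = 24*((2*√30)/3) = 24*(2*√30/3) = 16*√30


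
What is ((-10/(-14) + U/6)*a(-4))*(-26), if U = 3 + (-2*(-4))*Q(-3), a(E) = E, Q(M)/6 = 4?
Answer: 24180/7 ≈ 3454.3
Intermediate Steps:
Q(M) = 24 (Q(M) = 6*4 = 24)
U = 195 (U = 3 - 2*(-4)*24 = 3 + 8*24 = 3 + 192 = 195)
((-10/(-14) + U/6)*a(-4))*(-26) = ((-10/(-14) + 195/6)*(-4))*(-26) = ((-10*(-1/14) + 195*(1/6))*(-4))*(-26) = ((5/7 + 65/2)*(-4))*(-26) = ((465/14)*(-4))*(-26) = -930/7*(-26) = 24180/7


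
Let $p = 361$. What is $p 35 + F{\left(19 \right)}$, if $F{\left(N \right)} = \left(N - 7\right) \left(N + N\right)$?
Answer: $13091$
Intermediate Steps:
$F{\left(N \right)} = 2 N \left(-7 + N\right)$ ($F{\left(N \right)} = \left(-7 + N\right) 2 N = 2 N \left(-7 + N\right)$)
$p 35 + F{\left(19 \right)} = 361 \cdot 35 + 2 \cdot 19 \left(-7 + 19\right) = 12635 + 2 \cdot 19 \cdot 12 = 12635 + 456 = 13091$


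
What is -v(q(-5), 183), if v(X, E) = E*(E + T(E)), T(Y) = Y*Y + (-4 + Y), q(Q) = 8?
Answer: -6194733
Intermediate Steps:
T(Y) = -4 + Y + Y² (T(Y) = Y² + (-4 + Y) = -4 + Y + Y²)
v(X, E) = E*(-4 + E² + 2*E) (v(X, E) = E*(E + (-4 + E + E²)) = E*(-4 + E² + 2*E))
-v(q(-5), 183) = -183*(-4 + 183² + 2*183) = -183*(-4 + 33489 + 366) = -183*33851 = -1*6194733 = -6194733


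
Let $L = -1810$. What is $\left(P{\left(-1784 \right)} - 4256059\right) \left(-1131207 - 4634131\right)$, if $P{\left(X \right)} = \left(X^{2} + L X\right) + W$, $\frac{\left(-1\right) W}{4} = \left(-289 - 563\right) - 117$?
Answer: $-12450322360394$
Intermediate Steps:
$W = 3876$ ($W = - 4 \left(\left(-289 - 563\right) - 117\right) = - 4 \left(-852 - 117\right) = \left(-4\right) \left(-969\right) = 3876$)
$P{\left(X \right)} = 3876 + X^{2} - 1810 X$ ($P{\left(X \right)} = \left(X^{2} - 1810 X\right) + 3876 = 3876 + X^{2} - 1810 X$)
$\left(P{\left(-1784 \right)} - 4256059\right) \left(-1131207 - 4634131\right) = \left(\left(3876 + \left(-1784\right)^{2} - -3229040\right) - 4256059\right) \left(-1131207 - 4634131\right) = \left(\left(3876 + 3182656 + 3229040\right) - 4256059\right) \left(-5765338\right) = \left(6415572 - 4256059\right) \left(-5765338\right) = 2159513 \left(-5765338\right) = -12450322360394$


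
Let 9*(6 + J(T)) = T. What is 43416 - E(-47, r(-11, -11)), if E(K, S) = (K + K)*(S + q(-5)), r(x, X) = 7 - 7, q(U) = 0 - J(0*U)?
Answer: 43980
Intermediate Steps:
J(T) = -6 + T/9
q(U) = 6 (q(U) = 0 - (-6 + (0*U)/9) = 0 - (-6 + (⅑)*0) = 0 - (-6 + 0) = 0 - 1*(-6) = 0 + 6 = 6)
r(x, X) = 0
E(K, S) = 2*K*(6 + S) (E(K, S) = (K + K)*(S + 6) = (2*K)*(6 + S) = 2*K*(6 + S))
43416 - E(-47, r(-11, -11)) = 43416 - 2*(-47)*(6 + 0) = 43416 - 2*(-47)*6 = 43416 - 1*(-564) = 43416 + 564 = 43980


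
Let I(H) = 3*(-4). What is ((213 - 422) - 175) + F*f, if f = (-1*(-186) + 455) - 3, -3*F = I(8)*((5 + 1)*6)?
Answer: 91488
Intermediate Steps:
I(H) = -12
F = 144 (F = -(-4)*(5 + 1)*6 = -(-4)*6*6 = -(-4)*36 = -⅓*(-432) = 144)
f = 638 (f = (186 + 455) - 3 = 641 - 3 = 638)
((213 - 422) - 175) + F*f = ((213 - 422) - 175) + 144*638 = (-209 - 175) + 91872 = -384 + 91872 = 91488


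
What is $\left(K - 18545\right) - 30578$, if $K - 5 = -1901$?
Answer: $-51019$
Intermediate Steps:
$K = -1896$ ($K = 5 - 1901 = -1896$)
$\left(K - 18545\right) - 30578 = \left(-1896 - 18545\right) - 30578 = -20441 - 30578 = -51019$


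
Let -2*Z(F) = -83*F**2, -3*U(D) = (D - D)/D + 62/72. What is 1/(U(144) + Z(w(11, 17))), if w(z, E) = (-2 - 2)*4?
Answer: 108/1147361 ≈ 9.4129e-5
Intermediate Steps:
w(z, E) = -16 (w(z, E) = -4*4 = -16)
U(D) = -31/108 (U(D) = -((D - D)/D + 62/72)/3 = -(0/D + 62*(1/72))/3 = -(0 + 31/36)/3 = -1/3*31/36 = -31/108)
Z(F) = 83*F**2/2 (Z(F) = -(-83)*F**2/2 = 83*F**2/2)
1/(U(144) + Z(w(11, 17))) = 1/(-31/108 + (83/2)*(-16)**2) = 1/(-31/108 + (83/2)*256) = 1/(-31/108 + 10624) = 1/(1147361/108) = 108/1147361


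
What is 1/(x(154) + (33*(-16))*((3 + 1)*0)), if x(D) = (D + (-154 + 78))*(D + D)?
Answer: 1/24024 ≈ 4.1625e-5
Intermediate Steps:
x(D) = 2*D*(-76 + D) (x(D) = (D - 76)*(2*D) = (-76 + D)*(2*D) = 2*D*(-76 + D))
1/(x(154) + (33*(-16))*((3 + 1)*0)) = 1/(2*154*(-76 + 154) + (33*(-16))*((3 + 1)*0)) = 1/(2*154*78 - 2112*0) = 1/(24024 - 528*0) = 1/(24024 + 0) = 1/24024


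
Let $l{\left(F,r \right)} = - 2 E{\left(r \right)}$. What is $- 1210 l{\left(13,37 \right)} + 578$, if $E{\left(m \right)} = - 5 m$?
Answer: $-447122$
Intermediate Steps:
$l{\left(F,r \right)} = 10 r$ ($l{\left(F,r \right)} = - 2 \left(- 5 r\right) = 10 r$)
$- 1210 l{\left(13,37 \right)} + 578 = - 1210 \cdot 10 \cdot 37 + 578 = \left(-1210\right) 370 + 578 = -447700 + 578 = -447122$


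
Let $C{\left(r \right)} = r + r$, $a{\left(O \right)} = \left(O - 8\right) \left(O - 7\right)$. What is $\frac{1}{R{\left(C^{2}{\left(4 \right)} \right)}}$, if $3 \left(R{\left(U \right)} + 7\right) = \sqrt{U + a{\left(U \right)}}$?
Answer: $\frac{63}{2815} + \frac{6 \sqrt{814}}{2815} \approx 0.083192$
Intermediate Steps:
$a{\left(O \right)} = \left(-8 + O\right) \left(-7 + O\right)$
$C{\left(r \right)} = 2 r$
$R{\left(U \right)} = -7 + \frac{\sqrt{56 + U^{2} - 14 U}}{3}$ ($R{\left(U \right)} = -7 + \frac{\sqrt{U + \left(56 + U^{2} - 15 U\right)}}{3} = -7 + \frac{\sqrt{56 + U^{2} - 14 U}}{3}$)
$\frac{1}{R{\left(C^{2}{\left(4 \right)} \right)}} = \frac{1}{-7 + \frac{\sqrt{56 + \left(\left(2 \cdot 4\right)^{2}\right)^{2} - 14 \left(2 \cdot 4\right)^{2}}}{3}} = \frac{1}{-7 + \frac{\sqrt{56 + \left(8^{2}\right)^{2} - 14 \cdot 8^{2}}}{3}} = \frac{1}{-7 + \frac{\sqrt{56 + 64^{2} - 896}}{3}} = \frac{1}{-7 + \frac{\sqrt{56 + 4096 - 896}}{3}} = \frac{1}{-7 + \frac{\sqrt{3256}}{3}} = \frac{1}{-7 + \frac{2 \sqrt{814}}{3}}$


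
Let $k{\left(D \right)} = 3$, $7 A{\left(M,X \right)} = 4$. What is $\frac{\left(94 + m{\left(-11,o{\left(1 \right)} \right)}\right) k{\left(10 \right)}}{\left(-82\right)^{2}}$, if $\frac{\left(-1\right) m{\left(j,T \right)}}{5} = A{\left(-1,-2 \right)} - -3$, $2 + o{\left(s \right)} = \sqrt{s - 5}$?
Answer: $\frac{39}{1148} \approx 0.033972$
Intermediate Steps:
$o{\left(s \right)} = -2 + \sqrt{-5 + s}$ ($o{\left(s \right)} = -2 + \sqrt{s - 5} = -2 + \sqrt{-5 + s}$)
$A{\left(M,X \right)} = \frac{4}{7}$ ($A{\left(M,X \right)} = \frac{1}{7} \cdot 4 = \frac{4}{7}$)
$m{\left(j,T \right)} = - \frac{125}{7}$ ($m{\left(j,T \right)} = - 5 \left(\frac{4}{7} - -3\right) = - 5 \left(\frac{4}{7} + 3\right) = \left(-5\right) \frac{25}{7} = - \frac{125}{7}$)
$\frac{\left(94 + m{\left(-11,o{\left(1 \right)} \right)}\right) k{\left(10 \right)}}{\left(-82\right)^{2}} = \frac{\left(94 - \frac{125}{7}\right) 3}{\left(-82\right)^{2}} = \frac{\frac{533}{7} \cdot 3}{6724} = \frac{1599}{7} \cdot \frac{1}{6724} = \frac{39}{1148}$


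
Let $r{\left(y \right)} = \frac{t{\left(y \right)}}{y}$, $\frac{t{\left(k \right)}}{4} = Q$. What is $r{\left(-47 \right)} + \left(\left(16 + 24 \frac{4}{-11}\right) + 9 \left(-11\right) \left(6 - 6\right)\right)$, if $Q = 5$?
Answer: $\frac{3540}{517} \approx 6.8472$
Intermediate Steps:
$t{\left(k \right)} = 20$ ($t{\left(k \right)} = 4 \cdot 5 = 20$)
$r{\left(y \right)} = \frac{20}{y}$
$r{\left(-47 \right)} + \left(\left(16 + 24 \frac{4}{-11}\right) + 9 \left(-11\right) \left(6 - 6\right)\right) = \frac{20}{-47} + \left(\left(16 + 24 \frac{4}{-11}\right) + 9 \left(-11\right) \left(6 - 6\right)\right) = 20 \left(- \frac{1}{47}\right) - \left(-16 + 99 \left(6 - 6\right) - 96 \left(- \frac{1}{11}\right)\right) = - \frac{20}{47} + \left(\left(16 + 24 \left(- \frac{4}{11}\right)\right) - 0\right) = - \frac{20}{47} + \left(\left(16 - \frac{96}{11}\right) + 0\right) = - \frac{20}{47} + \left(\frac{80}{11} + 0\right) = - \frac{20}{47} + \frac{80}{11} = \frac{3540}{517}$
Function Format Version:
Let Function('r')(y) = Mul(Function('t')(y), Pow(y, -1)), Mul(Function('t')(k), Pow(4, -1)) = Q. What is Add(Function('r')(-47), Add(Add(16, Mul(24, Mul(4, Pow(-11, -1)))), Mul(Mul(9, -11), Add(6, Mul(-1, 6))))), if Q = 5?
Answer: Rational(3540, 517) ≈ 6.8472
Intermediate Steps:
Function('t')(k) = 20 (Function('t')(k) = Mul(4, 5) = 20)
Function('r')(y) = Mul(20, Pow(y, -1))
Add(Function('r')(-47), Add(Add(16, Mul(24, Mul(4, Pow(-11, -1)))), Mul(Mul(9, -11), Add(6, Mul(-1, 6))))) = Add(Mul(20, Pow(-47, -1)), Add(Add(16, Mul(24, Mul(4, Pow(-11, -1)))), Mul(Mul(9, -11), Add(6, Mul(-1, 6))))) = Add(Mul(20, Rational(-1, 47)), Add(Add(16, Mul(24, Mul(4, Rational(-1, 11)))), Mul(-99, Add(6, -6)))) = Add(Rational(-20, 47), Add(Add(16, Mul(24, Rational(-4, 11))), Mul(-99, 0))) = Add(Rational(-20, 47), Add(Add(16, Rational(-96, 11)), 0)) = Add(Rational(-20, 47), Add(Rational(80, 11), 0)) = Add(Rational(-20, 47), Rational(80, 11)) = Rational(3540, 517)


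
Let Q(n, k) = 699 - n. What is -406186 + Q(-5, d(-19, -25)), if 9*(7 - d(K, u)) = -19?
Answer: -405482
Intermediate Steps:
d(K, u) = 82/9 (d(K, u) = 7 - ⅑*(-19) = 7 + 19/9 = 82/9)
-406186 + Q(-5, d(-19, -25)) = -406186 + (699 - 1*(-5)) = -406186 + (699 + 5) = -406186 + 704 = -405482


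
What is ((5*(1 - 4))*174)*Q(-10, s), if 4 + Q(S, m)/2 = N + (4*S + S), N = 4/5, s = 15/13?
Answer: 277704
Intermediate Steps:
s = 15/13 (s = 15*(1/13) = 15/13 ≈ 1.1538)
N = 4/5 (N = 4*(1/5) = 4/5 ≈ 0.80000)
Q(S, m) = -32/5 + 10*S (Q(S, m) = -8 + 2*(4/5 + (4*S + S)) = -8 + 2*(4/5 + 5*S) = -8 + (8/5 + 10*S) = -32/5 + 10*S)
((5*(1 - 4))*174)*Q(-10, s) = ((5*(1 - 4))*174)*(-32/5 + 10*(-10)) = ((5*(-3))*174)*(-32/5 - 100) = -15*174*(-532/5) = -2610*(-532/5) = 277704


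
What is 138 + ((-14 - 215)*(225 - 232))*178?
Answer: 285472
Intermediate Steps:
138 + ((-14 - 215)*(225 - 232))*178 = 138 - 229*(-7)*178 = 138 + 1603*178 = 138 + 285334 = 285472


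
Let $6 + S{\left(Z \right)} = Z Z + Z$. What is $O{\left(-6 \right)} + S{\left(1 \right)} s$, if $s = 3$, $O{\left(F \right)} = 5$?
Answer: $-7$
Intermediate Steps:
$S{\left(Z \right)} = -6 + Z + Z^{2}$ ($S{\left(Z \right)} = -6 + \left(Z Z + Z\right) = -6 + \left(Z^{2} + Z\right) = -6 + \left(Z + Z^{2}\right) = -6 + Z + Z^{2}$)
$O{\left(-6 \right)} + S{\left(1 \right)} s = 5 + \left(-6 + 1 + 1^{2}\right) 3 = 5 + \left(-6 + 1 + 1\right) 3 = 5 - 12 = -7$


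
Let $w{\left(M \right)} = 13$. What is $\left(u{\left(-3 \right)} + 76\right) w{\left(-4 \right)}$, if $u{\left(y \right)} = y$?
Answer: $949$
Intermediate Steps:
$\left(u{\left(-3 \right)} + 76\right) w{\left(-4 \right)} = \left(-3 + 76\right) 13 = 73 \cdot 13 = 949$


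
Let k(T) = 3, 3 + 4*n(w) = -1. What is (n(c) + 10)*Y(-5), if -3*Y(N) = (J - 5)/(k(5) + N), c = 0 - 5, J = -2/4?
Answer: -33/4 ≈ -8.2500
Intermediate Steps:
J = -½ (J = -2*¼ = -½ ≈ -0.50000)
c = -5
n(w) = -1 (n(w) = -¾ + (¼)*(-1) = -¾ - ¼ = -1)
Y(N) = 11/(6*(3 + N)) (Y(N) = -(-½ - 5)/(3*(3 + N)) = -(-11)/(6*(3 + N)) = 11/(6*(3 + N)))
(n(c) + 10)*Y(-5) = (-1 + 10)*(11/(6*(3 - 5))) = 9*((11/6)/(-2)) = 9*((11/6)*(-½)) = 9*(-11/12) = -33/4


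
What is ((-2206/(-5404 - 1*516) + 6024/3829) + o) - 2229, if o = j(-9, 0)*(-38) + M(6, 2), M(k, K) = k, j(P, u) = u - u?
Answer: -25173071893/11333840 ≈ -2221.1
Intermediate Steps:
j(P, u) = 0
o = 6 (o = 0*(-38) + 6 = 0 + 6 = 6)
((-2206/(-5404 - 1*516) + 6024/3829) + o) - 2229 = ((-2206/(-5404 - 1*516) + 6024/3829) + 6) - 2229 = ((-2206/(-5404 - 516) + 6024*(1/3829)) + 6) - 2229 = ((-2206/(-5920) + 6024/3829) + 6) - 2229 = ((-2206*(-1/5920) + 6024/3829) + 6) - 2229 = ((1103/2960 + 6024/3829) + 6) - 2229 = (22054427/11333840 + 6) - 2229 = 90057467/11333840 - 2229 = -25173071893/11333840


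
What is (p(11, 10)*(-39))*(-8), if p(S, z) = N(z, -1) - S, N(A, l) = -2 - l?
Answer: -3744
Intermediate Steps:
p(S, z) = -1 - S (p(S, z) = (-2 - 1*(-1)) - S = (-2 + 1) - S = -1 - S)
(p(11, 10)*(-39))*(-8) = ((-1 - 1*11)*(-39))*(-8) = ((-1 - 11)*(-39))*(-8) = -12*(-39)*(-8) = 468*(-8) = -3744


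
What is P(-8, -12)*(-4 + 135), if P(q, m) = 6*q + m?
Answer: -7860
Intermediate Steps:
P(q, m) = m + 6*q
P(-8, -12)*(-4 + 135) = (-12 + 6*(-8))*(-4 + 135) = (-12 - 48)*131 = -60*131 = -7860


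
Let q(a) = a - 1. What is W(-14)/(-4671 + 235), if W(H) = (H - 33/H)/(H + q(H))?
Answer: -163/1801016 ≈ -9.0504e-5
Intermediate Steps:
q(a) = -1 + a
W(H) = (H - 33/H)/(-1 + 2*H) (W(H) = (H - 33/H)/(H + (-1 + H)) = (H - 33/H)/(-1 + 2*H))
W(-14)/(-4671 + 235) = ((-33 + (-14)**2)/((-14)*(-1 + 2*(-14))))/(-4671 + 235) = -(-33 + 196)/(14*(-1 - 28))/(-4436) = -1/14*163/(-29)*(-1/4436) = -1/14*(-1/29)*163*(-1/4436) = (163/406)*(-1/4436) = -163/1801016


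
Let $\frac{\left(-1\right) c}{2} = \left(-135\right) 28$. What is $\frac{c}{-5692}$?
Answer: $- \frac{1890}{1423} \approx -1.3282$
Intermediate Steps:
$c = 7560$ ($c = - 2 \left(\left(-135\right) 28\right) = \left(-2\right) \left(-3780\right) = 7560$)
$\frac{c}{-5692} = \frac{7560}{-5692} = 7560 \left(- \frac{1}{5692}\right) = - \frac{1890}{1423}$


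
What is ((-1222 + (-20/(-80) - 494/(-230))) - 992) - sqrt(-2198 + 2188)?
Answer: -1017337/460 - I*sqrt(10) ≈ -2211.6 - 3.1623*I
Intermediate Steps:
((-1222 + (-20/(-80) - 494/(-230))) - 992) - sqrt(-2198 + 2188) = ((-1222 + (-20*(-1/80) - 494*(-1/230))) - 992) - sqrt(-10) = ((-1222 + (1/4 + 247/115)) - 992) - I*sqrt(10) = ((-1222 + 1103/460) - 992) - I*sqrt(10) = (-561017/460 - 992) - I*sqrt(10) = -1017337/460 - I*sqrt(10)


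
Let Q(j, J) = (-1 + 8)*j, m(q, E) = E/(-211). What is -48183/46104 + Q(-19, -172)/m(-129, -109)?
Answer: -433022833/1675112 ≈ -258.50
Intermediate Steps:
m(q, E) = -E/211 (m(q, E) = E*(-1/211) = -E/211)
Q(j, J) = 7*j
-48183/46104 + Q(-19, -172)/m(-129, -109) = -48183/46104 + (7*(-19))/((-1/211*(-109))) = -48183*1/46104 - 133/109/211 = -16061/15368 - 133*211/109 = -16061/15368 - 28063/109 = -433022833/1675112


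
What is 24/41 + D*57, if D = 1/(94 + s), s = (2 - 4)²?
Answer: 4689/4018 ≈ 1.1670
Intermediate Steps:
s = 4 (s = (-2)² = 4)
D = 1/98 (D = 1/(94 + 4) = 1/98 ≈ 0.010204)
24/41 + D*57 = 24/41 + (1/98)*57 = 24*(1/41) + 57/98 = 24/41 + 57/98 = 4689/4018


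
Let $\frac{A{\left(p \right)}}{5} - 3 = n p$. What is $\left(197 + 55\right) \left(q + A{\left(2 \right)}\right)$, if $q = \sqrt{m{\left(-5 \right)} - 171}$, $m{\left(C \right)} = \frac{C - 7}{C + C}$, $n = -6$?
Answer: $-11340 + \frac{252 i \sqrt{4245}}{5} \approx -11340.0 + 3283.7 i$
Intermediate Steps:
$m{\left(C \right)} = \frac{-7 + C}{2 C}$
$A{\left(p \right)} = 15 - 30 p$ ($A{\left(p \right)} = 15 + 5 \left(- 6 p\right) = 15 - 30 p$)
$q = \frac{i \sqrt{4245}}{5}$ ($q = \sqrt{\frac{-7 - 5}{2 \left(-5\right)} - 171} = \sqrt{\frac{1}{2} \left(- \frac{1}{5}\right) \left(-12\right) - 171} = \sqrt{\frac{6}{5} - 171} = \sqrt{- \frac{849}{5}} = \frac{i \sqrt{4245}}{5} \approx 13.031 i$)
$\left(197 + 55\right) \left(q + A{\left(2 \right)}\right) = \left(197 + 55\right) \left(\frac{i \sqrt{4245}}{5} + \left(15 - 60\right)\right) = 252 \left(\frac{i \sqrt{4245}}{5} + \left(15 - 60\right)\right) = 252 \left(\frac{i \sqrt{4245}}{5} - 45\right) = 252 \left(-45 + \frac{i \sqrt{4245}}{5}\right) = -11340 + \frac{252 i \sqrt{4245}}{5}$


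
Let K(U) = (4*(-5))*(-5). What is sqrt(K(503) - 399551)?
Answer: I*sqrt(399451) ≈ 632.02*I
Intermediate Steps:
K(U) = 100 (K(U) = -20*(-5) = 100)
sqrt(K(503) - 399551) = sqrt(100 - 399551) = sqrt(-399451) = I*sqrt(399451)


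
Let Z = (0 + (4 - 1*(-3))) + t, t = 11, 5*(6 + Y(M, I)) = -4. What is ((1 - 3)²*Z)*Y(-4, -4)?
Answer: -2448/5 ≈ -489.60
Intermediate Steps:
Y(M, I) = -34/5 (Y(M, I) = -6 + (⅕)*(-4) = -6 - ⅘ = -34/5)
Z = 18 (Z = (0 + (4 - 1*(-3))) + 11 = (0 + (4 + 3)) + 11 = (0 + 7) + 11 = 7 + 11 = 18)
((1 - 3)²*Z)*Y(-4, -4) = ((1 - 3)²*18)*(-34/5) = ((-2)²*18)*(-34/5) = (4*18)*(-34/5) = 72*(-34/5) = -2448/5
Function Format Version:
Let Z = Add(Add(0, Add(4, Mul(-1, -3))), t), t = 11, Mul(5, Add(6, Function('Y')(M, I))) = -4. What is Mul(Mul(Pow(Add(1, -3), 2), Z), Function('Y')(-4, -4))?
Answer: Rational(-2448, 5) ≈ -489.60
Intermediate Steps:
Function('Y')(M, I) = Rational(-34, 5) (Function('Y')(M, I) = Add(-6, Mul(Rational(1, 5), -4)) = Add(-6, Rational(-4, 5)) = Rational(-34, 5))
Z = 18 (Z = Add(Add(0, Add(4, Mul(-1, -3))), 11) = Add(Add(0, Add(4, 3)), 11) = Add(Add(0, 7), 11) = Add(7, 11) = 18)
Mul(Mul(Pow(Add(1, -3), 2), Z), Function('Y')(-4, -4)) = Mul(Mul(Pow(Add(1, -3), 2), 18), Rational(-34, 5)) = Mul(Mul(Pow(-2, 2), 18), Rational(-34, 5)) = Mul(Mul(4, 18), Rational(-34, 5)) = Mul(72, Rational(-34, 5)) = Rational(-2448, 5)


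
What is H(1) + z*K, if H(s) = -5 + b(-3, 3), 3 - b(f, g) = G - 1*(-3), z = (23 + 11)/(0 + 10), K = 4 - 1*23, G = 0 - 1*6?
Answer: -318/5 ≈ -63.600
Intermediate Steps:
G = -6 (G = 0 - 6 = -6)
K = -19 (K = 4 - 23 = -19)
z = 17/5 (z = 34/10 = 34*(1/10) = 17/5 ≈ 3.4000)
b(f, g) = 6 (b(f, g) = 3 - (-6 - 1*(-3)) = 3 - (-6 + 3) = 3 - 1*(-3) = 3 + 3 = 6)
H(s) = 1 (H(s) = -5 + 6 = 1)
H(1) + z*K = 1 + (17/5)*(-19) = 1 - 323/5 = -318/5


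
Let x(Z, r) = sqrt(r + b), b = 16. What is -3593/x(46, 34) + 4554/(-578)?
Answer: -2277/289 - 3593*sqrt(2)/10 ≈ -516.01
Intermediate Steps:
x(Z, r) = sqrt(16 + r) (x(Z, r) = sqrt(r + 16) = sqrt(16 + r))
-3593/x(46, 34) + 4554/(-578) = -3593/sqrt(16 + 34) + 4554/(-578) = -3593*sqrt(2)/10 + 4554*(-1/578) = -3593*sqrt(2)/10 - 2277/289 = -2277/289 - 3593*sqrt(2)/10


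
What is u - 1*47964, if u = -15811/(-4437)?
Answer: -212800457/4437 ≈ -47960.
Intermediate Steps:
u = 15811/4437 (u = -15811*(-1/4437) = 15811/4437 ≈ 3.5634)
u - 1*47964 = 15811/4437 - 1*47964 = 15811/4437 - 47964 = -212800457/4437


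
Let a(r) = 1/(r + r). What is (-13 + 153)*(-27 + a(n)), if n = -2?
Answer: -3815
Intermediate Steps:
a(r) = 1/(2*r)
(-13 + 153)*(-27 + a(n)) = (-13 + 153)*(-27 + (½)/(-2)) = 140*(-27 + (½)*(-½)) = 140*(-27 - ¼) = 140*(-109/4) = -3815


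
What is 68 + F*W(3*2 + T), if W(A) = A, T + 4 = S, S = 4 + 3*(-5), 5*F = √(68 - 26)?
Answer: 68 - 9*√42/5 ≈ 56.335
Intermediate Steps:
F = √42/5 (F = √(68 - 26)/5 = √42/5 ≈ 1.2961)
S = -11 (S = 4 - 15 = -11)
T = -15 (T = -4 - 11 = -15)
68 + F*W(3*2 + T) = 68 + (√42/5)*(3*2 - 15) = 68 + (√42/5)*(6 - 15) = 68 + (√42/5)*(-9) = 68 - 9*√42/5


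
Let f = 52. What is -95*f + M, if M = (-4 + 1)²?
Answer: -4931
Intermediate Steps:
M = 9 (M = (-3)² = 9)
-95*f + M = -95*52 + 9 = -4940 + 9 = -4931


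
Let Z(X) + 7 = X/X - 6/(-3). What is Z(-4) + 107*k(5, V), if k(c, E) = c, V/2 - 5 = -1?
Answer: 531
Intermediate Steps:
V = 8 (V = 10 + 2*(-1) = 10 - 2 = 8)
Z(X) = -4 (Z(X) = -7 + (X/X - 6/(-3)) = -7 + (1 - 6*(-1/3)) = -7 + (1 + 2) = -7 + 3 = -4)
Z(-4) + 107*k(5, V) = -4 + 107*5 = -4 + 535 = 531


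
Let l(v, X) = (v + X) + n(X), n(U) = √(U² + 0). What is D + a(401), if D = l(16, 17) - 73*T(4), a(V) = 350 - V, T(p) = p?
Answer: -293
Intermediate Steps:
n(U) = √(U²)
l(v, X) = X + v + √(X²) (l(v, X) = (v + X) + √(X²) = (X + v) + √(X²) = X + v + √(X²))
D = -242 (D = (17 + 16 + √(17²)) - 73*4 = (17 + 16 + √289) - 292 = (17 + 16 + 17) - 292 = 50 - 292 = -242)
D + a(401) = -242 + (350 - 1*401) = -242 + (350 - 401) = -242 - 51 = -293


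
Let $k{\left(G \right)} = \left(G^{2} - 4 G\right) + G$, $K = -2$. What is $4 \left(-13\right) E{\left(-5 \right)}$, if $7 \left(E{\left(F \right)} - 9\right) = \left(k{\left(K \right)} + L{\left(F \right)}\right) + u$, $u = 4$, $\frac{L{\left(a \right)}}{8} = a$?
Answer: $- \frac{1924}{7} \approx -274.86$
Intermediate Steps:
$L{\left(a \right)} = 8 a$
$k{\left(G \right)} = G^{2} - 3 G$
$E{\left(F \right)} = 11 + \frac{8 F}{7}$ ($E{\left(F \right)} = 9 + \frac{\left(- 2 \left(-3 - 2\right) + 8 F\right) + 4}{7} = 9 + \frac{\left(\left(-2\right) \left(-5\right) + 8 F\right) + 4}{7} = 9 + \frac{\left(10 + 8 F\right) + 4}{7} = 9 + \frac{14 + 8 F}{7} = 9 + \left(2 + \frac{8 F}{7}\right) = 11 + \frac{8 F}{7}$)
$4 \left(-13\right) E{\left(-5 \right)} = 4 \left(-13\right) \left(11 + \frac{8}{7} \left(-5\right)\right) = - 52 \left(11 - \frac{40}{7}\right) = \left(-52\right) \frac{37}{7} = - \frac{1924}{7}$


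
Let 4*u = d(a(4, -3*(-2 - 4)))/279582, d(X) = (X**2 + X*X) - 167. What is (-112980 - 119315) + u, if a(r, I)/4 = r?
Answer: -86594000805/372776 ≈ -2.3230e+5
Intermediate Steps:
a(r, I) = 4*r
d(X) = -167 + 2*X**2 (d(X) = (X**2 + X**2) - 167 = 2*X**2 - 167 = -167 + 2*X**2)
u = 115/372776 (u = ((-167 + 2*(4*4)**2)/279582)/4 = ((-167 + 2*16**2)*(1/279582))/4 = ((-167 + 2*256)*(1/279582))/4 = ((-167 + 512)*(1/279582))/4 = (345*(1/279582))/4 = (1/4)*(115/93194) = 115/372776 ≈ 0.00030850)
(-112980 - 119315) + u = (-112980 - 119315) + 115/372776 = -232295 + 115/372776 = -86594000805/372776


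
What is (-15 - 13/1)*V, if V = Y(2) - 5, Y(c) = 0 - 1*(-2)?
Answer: 84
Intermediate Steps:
Y(c) = 2 (Y(c) = 0 + 2 = 2)
V = -3 (V = 2 - 5 = -3)
(-15 - 13/1)*V = (-15 - 13/1)*(-3) = (-15 - 13*1)*(-3) = (-15 - 13)*(-3) = -28*(-3) = 84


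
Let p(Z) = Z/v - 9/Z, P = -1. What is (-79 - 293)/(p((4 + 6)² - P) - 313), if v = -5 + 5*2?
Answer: 62620/49303 ≈ 1.2701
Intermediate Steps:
v = 5 (v = -5 + 10 = 5)
p(Z) = -9/Z + Z/5 (p(Z) = Z/5 - 9/Z = -9/Z + Z/5)
(-79 - 293)/(p((4 + 6)² - P) - 313) = (-79 - 293)/((-9/((4 + 6)² - 1*(-1)) + ((4 + 6)² - 1*(-1))/5) - 313) = -372/((-9/(10² + 1) + (10² + 1)/5) - 313) = -372/((-9/(100 + 1) + (100 + 1)/5) - 313) = -372/((-9/101 + (⅕)*101) - 313) = -372/((-9*1/101 + 101/5) - 313) = -372/((-9/101 + 101/5) - 313) = -372/(10156/505 - 313) = -372/(-147909/505) = -372*(-505/147909) = 62620/49303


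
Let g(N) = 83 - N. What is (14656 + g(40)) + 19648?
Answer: 34347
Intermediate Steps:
(14656 + g(40)) + 19648 = (14656 + (83 - 1*40)) + 19648 = (14656 + (83 - 40)) + 19648 = (14656 + 43) + 19648 = 14699 + 19648 = 34347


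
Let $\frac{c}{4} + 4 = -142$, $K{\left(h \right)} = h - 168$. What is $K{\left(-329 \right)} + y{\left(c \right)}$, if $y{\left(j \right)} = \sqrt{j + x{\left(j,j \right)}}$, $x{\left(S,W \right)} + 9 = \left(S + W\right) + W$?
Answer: $-497 + i \sqrt{2345} \approx -497.0 + 48.425 i$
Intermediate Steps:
$K{\left(h \right)} = -168 + h$
$c = -584$ ($c = -16 + 4 \left(-142\right) = -16 - 568 = -584$)
$x{\left(S,W \right)} = -9 + S + 2 W$ ($x{\left(S,W \right)} = -9 + \left(\left(S + W\right) + W\right) = -9 + \left(S + 2 W\right) = -9 + S + 2 W$)
$y{\left(j \right)} = \sqrt{-9 + 4 j}$ ($y{\left(j \right)} = \sqrt{j + \left(-9 + j + 2 j\right)} = \sqrt{j + \left(-9 + 3 j\right)} = \sqrt{-9 + 4 j}$)
$K{\left(-329 \right)} + y{\left(c \right)} = \left(-168 - 329\right) + \sqrt{-9 + 4 \left(-584\right)} = -497 + \sqrt{-9 - 2336} = -497 + \sqrt{-2345} = -497 + i \sqrt{2345}$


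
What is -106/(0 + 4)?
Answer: -53/2 ≈ -26.500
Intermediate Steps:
-106/(0 + 4) = -106/4 = (¼)*(-106) = -53/2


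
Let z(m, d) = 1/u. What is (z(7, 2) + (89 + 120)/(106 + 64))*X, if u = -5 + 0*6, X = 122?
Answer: 2135/17 ≈ 125.59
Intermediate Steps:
u = -5 (u = -5 + 0 = -5)
z(m, d) = -⅕ (z(m, d) = 1/(-5) = -⅕)
(z(7, 2) + (89 + 120)/(106 + 64))*X = (-⅕ + (89 + 120)/(106 + 64))*122 = (-⅕ + 209/170)*122 = (35/34)*122 = 2135/17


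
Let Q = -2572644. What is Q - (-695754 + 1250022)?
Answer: -3126912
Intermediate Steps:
Q - (-695754 + 1250022) = -2572644 - (-695754 + 1250022) = -2572644 - 1*554268 = -2572644 - 554268 = -3126912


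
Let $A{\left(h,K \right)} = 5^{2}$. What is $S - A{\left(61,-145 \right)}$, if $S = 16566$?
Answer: $16541$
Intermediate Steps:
$A{\left(h,K \right)} = 25$
$S - A{\left(61,-145 \right)} = 16566 - 25 = 16541$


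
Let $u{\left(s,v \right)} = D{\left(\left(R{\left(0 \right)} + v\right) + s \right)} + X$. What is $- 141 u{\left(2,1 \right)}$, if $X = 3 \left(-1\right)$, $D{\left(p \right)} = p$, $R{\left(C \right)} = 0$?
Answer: $0$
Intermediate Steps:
$X = -3$
$u{\left(s,v \right)} = -3 + s + v$ ($u{\left(s,v \right)} = \left(\left(0 + v\right) + s\right) - 3 = \left(v + s\right) - 3 = \left(s + v\right) - 3 = -3 + s + v$)
$- 141 u{\left(2,1 \right)} = - 141 \left(-3 + 2 + 1\right) = \left(-141\right) 0 = 0$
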